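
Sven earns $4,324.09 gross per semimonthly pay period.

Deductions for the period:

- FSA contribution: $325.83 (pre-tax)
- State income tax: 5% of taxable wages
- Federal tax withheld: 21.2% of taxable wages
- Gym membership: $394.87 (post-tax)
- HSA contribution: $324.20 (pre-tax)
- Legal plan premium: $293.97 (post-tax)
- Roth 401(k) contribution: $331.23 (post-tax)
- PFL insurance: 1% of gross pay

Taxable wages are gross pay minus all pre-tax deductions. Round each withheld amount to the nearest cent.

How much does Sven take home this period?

$1,648.15

FSA contribution: $325.83
HSA contribution: $324.20
Pre-tax total = $325.83 + $324.20 = $650.03
Taxable wages = $4,324.09 − $650.03 = $3,674.06
State income tax: $3,674.06 × 0.05 = $183.70
Federal tax withheld: $3,674.06 × 0.212 = $778.90
PFL insurance: $4,324.09 × 0.01 = $43.24
Gym membership: $394.87
Legal plan premium: $293.97
Roth 401(k) contribution: $331.23
Total deductions = $325.83 + $324.20 + $183.70 + $778.90 + $43.24 + $394.87 + $293.97 + $331.23 = $2,675.94
Net pay = $4,324.09 − $2,675.94 = $1,648.15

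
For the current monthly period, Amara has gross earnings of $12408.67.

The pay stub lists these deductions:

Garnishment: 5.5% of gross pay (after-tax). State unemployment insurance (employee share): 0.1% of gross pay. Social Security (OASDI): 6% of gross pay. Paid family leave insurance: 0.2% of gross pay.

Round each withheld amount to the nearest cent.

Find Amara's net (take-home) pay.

State unemployment insurance (employee share): $12408.67 × 0.001 = $12.41
Paid family leave insurance: $12408.67 × 0.002 = $24.82
Social Security (OASDI): $12408.67 × 0.06 = $744.52
Garnishment: $12408.67 × 0.055 = $682.48
Total deductions = $12.41 + $24.82 + $744.52 + $682.48 = $1464.23
Net pay = $12408.67 − $1464.23 = $10944.44

$10944.44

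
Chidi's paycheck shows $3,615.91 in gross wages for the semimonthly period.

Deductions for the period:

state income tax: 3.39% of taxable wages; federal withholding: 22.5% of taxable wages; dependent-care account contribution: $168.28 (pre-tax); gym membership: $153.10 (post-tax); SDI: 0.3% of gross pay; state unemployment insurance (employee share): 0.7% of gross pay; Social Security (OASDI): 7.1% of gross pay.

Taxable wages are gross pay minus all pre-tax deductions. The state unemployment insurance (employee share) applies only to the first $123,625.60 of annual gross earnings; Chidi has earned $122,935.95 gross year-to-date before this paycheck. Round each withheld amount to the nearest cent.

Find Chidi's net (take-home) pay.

Dependent-care account contribution: $168.28
Taxable wages = $3,615.91 − $168.28 = $3,447.63
Federal withholding: $3,447.63 × 0.225 = $775.72
State income tax: $3,447.63 × 0.0339 = $116.87
SDI: $3,615.91 × 0.003 = $10.85
Social Security (OASDI): $3,615.91 × 0.071 = $256.73
State unemployment insurance (employee share): only $123,625.60 − $122,935.95 = $689.65 of this check is subject → $689.65 × 0.007 = $4.83
Gym membership: $153.10
Total deductions = $168.28 + $775.72 + $116.87 + $10.85 + $256.73 + $4.83 + $153.10 = $1,486.38
Net pay = $3,615.91 − $1,486.38 = $2,129.53

$2,129.53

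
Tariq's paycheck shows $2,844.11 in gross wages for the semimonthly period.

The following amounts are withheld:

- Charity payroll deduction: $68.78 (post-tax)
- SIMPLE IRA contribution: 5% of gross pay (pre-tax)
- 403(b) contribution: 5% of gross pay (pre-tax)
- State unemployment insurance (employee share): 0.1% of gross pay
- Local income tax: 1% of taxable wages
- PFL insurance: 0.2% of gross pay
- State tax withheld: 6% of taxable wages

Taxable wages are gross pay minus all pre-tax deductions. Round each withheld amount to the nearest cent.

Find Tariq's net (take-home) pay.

SIMPLE IRA contribution: $2,844.11 × 0.05 = $142.21
403(b) contribution: $2,844.11 × 0.05 = $142.21
Pre-tax total = $142.21 + $142.21 = $284.42
Taxable wages = $2,844.11 − $284.42 = $2,559.69
Local income tax: $2,559.69 × 0.01 = $25.60
State tax withheld: $2,559.69 × 0.06 = $153.58
State unemployment insurance (employee share): $2,844.11 × 0.001 = $2.84
PFL insurance: $2,844.11 × 0.002 = $5.69
Charity payroll deduction: $68.78
Total deductions = $142.21 + $142.21 + $25.60 + $153.58 + $2.84 + $5.69 + $68.78 = $540.91
Net pay = $2,844.11 − $540.91 = $2,303.20

$2,303.20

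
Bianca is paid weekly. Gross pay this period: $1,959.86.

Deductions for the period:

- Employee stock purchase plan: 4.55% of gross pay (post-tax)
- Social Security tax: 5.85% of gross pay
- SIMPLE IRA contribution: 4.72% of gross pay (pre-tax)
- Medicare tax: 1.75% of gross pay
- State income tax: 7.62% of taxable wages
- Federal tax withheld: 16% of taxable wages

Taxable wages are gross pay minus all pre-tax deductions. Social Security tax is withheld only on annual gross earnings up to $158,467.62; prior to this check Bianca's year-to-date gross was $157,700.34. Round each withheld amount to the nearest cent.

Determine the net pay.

$1,257.92

SIMPLE IRA contribution: $1,959.86 × 0.0472 = $92.51
Taxable wages = $1,959.86 − $92.51 = $1,867.35
Federal tax withheld: $1,867.35 × 0.16 = $298.78
State income tax: $1,867.35 × 0.0762 = $142.29
Medicare tax: $1,959.86 × 0.0175 = $34.30
Social Security tax: only $158,467.62 − $157,700.34 = $767.28 of this check is subject → $767.28 × 0.0585 = $44.89
Employee stock purchase plan: $1,959.86 × 0.0455 = $89.17
Total deductions = $92.51 + $298.78 + $142.29 + $34.30 + $44.89 + $89.17 = $701.94
Net pay = $1,959.86 − $701.94 = $1,257.92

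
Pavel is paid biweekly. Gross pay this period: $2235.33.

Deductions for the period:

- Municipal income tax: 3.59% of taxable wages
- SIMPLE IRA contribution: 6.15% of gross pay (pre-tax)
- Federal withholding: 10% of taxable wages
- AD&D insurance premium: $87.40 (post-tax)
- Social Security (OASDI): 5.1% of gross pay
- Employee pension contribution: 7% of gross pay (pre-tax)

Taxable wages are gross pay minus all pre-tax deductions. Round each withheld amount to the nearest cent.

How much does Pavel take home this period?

$1476.15

SIMPLE IRA contribution: $2235.33 × 0.0615 = $137.47
Employee pension contribution: $2235.33 × 0.07 = $156.47
Pre-tax total = $137.47 + $156.47 = $293.94
Taxable wages = $2235.33 − $293.94 = $1941.39
Municipal income tax: $1941.39 × 0.0359 = $69.70
Federal withholding: $1941.39 × 0.1 = $194.14
Social Security (OASDI): $2235.33 × 0.051 = $114.00
AD&D insurance premium: $87.40
Total deductions = $137.47 + $156.47 + $69.70 + $194.14 + $114.00 + $87.40 = $759.18
Net pay = $2235.33 − $759.18 = $1476.15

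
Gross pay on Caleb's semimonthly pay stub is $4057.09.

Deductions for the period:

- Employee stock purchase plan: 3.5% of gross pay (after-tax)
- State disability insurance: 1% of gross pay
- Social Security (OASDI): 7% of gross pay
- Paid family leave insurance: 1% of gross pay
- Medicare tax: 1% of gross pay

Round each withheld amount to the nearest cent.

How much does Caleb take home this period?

Social Security (OASDI): $4057.09 × 0.07 = $284.00
Paid family leave insurance: $4057.09 × 0.01 = $40.57
Medicare tax: $4057.09 × 0.01 = $40.57
State disability insurance: $4057.09 × 0.01 = $40.57
Employee stock purchase plan: $4057.09 × 0.035 = $142.00
Total deductions = $284.00 + $40.57 + $40.57 + $40.57 + $142.00 = $547.71
Net pay = $4057.09 − $547.71 = $3509.38

$3509.38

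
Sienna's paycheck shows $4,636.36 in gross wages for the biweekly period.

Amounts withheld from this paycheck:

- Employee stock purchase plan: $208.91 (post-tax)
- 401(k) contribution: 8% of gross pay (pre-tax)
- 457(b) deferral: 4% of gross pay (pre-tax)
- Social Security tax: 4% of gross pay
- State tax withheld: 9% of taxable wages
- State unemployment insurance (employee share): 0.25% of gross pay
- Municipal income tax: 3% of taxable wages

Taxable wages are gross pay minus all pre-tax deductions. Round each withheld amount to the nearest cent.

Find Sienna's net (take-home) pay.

$3,184.45

401(k) contribution: $4,636.36 × 0.08 = $370.91
457(b) deferral: $4,636.36 × 0.04 = $185.45
Pre-tax total = $370.91 + $185.45 = $556.36
Taxable wages = $4,636.36 − $556.36 = $4,080.00
State tax withheld: $4,080.00 × 0.09 = $367.20
Municipal income tax: $4,080.00 × 0.03 = $122.40
Social Security tax: $4,636.36 × 0.04 = $185.45
State unemployment insurance (employee share): $4,636.36 × 0.0025 = $11.59
Employee stock purchase plan: $208.91
Total deductions = $370.91 + $185.45 + $367.20 + $122.40 + $185.45 + $11.59 + $208.91 = $1,451.91
Net pay = $4,636.36 − $1,451.91 = $3,184.45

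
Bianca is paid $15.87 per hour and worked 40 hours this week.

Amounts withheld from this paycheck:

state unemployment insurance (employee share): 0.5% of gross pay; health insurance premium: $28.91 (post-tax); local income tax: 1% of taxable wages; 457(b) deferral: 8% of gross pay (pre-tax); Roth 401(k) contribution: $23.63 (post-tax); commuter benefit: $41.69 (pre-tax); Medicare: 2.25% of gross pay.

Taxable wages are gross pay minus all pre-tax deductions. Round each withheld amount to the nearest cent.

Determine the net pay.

Gross pay: 40 × $15.87 = $634.80
Commuter benefit: $41.69
457(b) deferral: $634.80 × 0.08 = $50.78
Pre-tax total = $41.69 + $50.78 = $92.47
Taxable wages = $634.80 − $92.47 = $542.33
Local income tax: $542.33 × 0.01 = $5.42
State unemployment insurance (employee share): $634.80 × 0.005 = $3.17
Medicare: $634.80 × 0.0225 = $14.28
Roth 401(k) contribution: $23.63
Health insurance premium: $28.91
Total deductions = $41.69 + $50.78 + $5.42 + $3.17 + $14.28 + $23.63 + $28.91 = $167.88
Net pay = $634.80 − $167.88 = $466.92

$466.92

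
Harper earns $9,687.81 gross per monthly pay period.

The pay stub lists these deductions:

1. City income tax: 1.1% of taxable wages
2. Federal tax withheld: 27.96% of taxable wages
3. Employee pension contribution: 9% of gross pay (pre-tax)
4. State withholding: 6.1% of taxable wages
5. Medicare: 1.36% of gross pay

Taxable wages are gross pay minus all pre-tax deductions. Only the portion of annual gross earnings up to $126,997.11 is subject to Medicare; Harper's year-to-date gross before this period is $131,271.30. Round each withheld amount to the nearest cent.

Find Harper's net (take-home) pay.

$5,716.23

Employee pension contribution: $9,687.81 × 0.09 = $871.90
Taxable wages = $9,687.81 − $871.90 = $8,815.91
State withholding: $8,815.91 × 0.061 = $537.77
City income tax: $8,815.91 × 0.011 = $96.98
Federal tax withheld: $8,815.91 × 0.2796 = $2,464.93
Medicare: annual cap $126,997.11 already reached (YTD $131,271.30), so $0.00
Total deductions = $871.90 + $537.77 + $96.98 + $2,464.93 + $0.00 = $3,971.58
Net pay = $9,687.81 − $3,971.58 = $5,716.23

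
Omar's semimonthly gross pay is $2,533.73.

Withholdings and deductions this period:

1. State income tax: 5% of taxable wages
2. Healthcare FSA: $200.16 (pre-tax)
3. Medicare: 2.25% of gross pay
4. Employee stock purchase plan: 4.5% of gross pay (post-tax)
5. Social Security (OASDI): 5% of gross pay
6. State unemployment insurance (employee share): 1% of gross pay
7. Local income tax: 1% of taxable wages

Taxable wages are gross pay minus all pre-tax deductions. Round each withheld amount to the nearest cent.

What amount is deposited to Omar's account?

$1,870.49

Healthcare FSA: $200.16
Taxable wages = $2,533.73 − $200.16 = $2,333.57
State income tax: $2,333.57 × 0.05 = $116.68
Local income tax: $2,333.57 × 0.01 = $23.34
State unemployment insurance (employee share): $2,533.73 × 0.01 = $25.34
Medicare: $2,533.73 × 0.0225 = $57.01
Social Security (OASDI): $2,533.73 × 0.05 = $126.69
Employee stock purchase plan: $2,533.73 × 0.045 = $114.02
Total deductions = $200.16 + $116.68 + $23.34 + $25.34 + $57.01 + $126.69 + $114.02 = $663.24
Net pay = $2,533.73 − $663.24 = $1,870.49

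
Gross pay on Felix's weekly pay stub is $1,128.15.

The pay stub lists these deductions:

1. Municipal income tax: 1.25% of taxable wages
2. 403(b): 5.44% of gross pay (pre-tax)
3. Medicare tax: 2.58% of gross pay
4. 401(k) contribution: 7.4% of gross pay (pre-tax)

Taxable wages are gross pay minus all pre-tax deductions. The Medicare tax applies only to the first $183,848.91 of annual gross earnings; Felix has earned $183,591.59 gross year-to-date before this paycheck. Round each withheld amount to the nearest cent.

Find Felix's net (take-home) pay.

401(k) contribution: $1,128.15 × 0.074 = $83.48
403(b): $1,128.15 × 0.0544 = $61.37
Pre-tax total = $83.48 + $61.37 = $144.85
Taxable wages = $1,128.15 − $144.85 = $983.30
Municipal income tax: $983.30 × 0.0125 = $12.29
Medicare tax: only $183,848.91 − $183,591.59 = $257.32 of this check is subject → $257.32 × 0.0258 = $6.64
Total deductions = $83.48 + $61.37 + $12.29 + $6.64 = $163.78
Net pay = $1,128.15 − $163.78 = $964.37

$964.37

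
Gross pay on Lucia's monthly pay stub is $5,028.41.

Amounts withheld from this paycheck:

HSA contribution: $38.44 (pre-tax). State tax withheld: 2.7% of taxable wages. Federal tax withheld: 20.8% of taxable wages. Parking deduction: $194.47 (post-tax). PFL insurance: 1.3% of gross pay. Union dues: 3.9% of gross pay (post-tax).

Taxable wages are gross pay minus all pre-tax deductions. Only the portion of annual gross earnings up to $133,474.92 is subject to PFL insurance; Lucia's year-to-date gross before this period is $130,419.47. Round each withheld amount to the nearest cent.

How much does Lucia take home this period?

$3,387.03

HSA contribution: $38.44
Taxable wages = $5,028.41 − $38.44 = $4,989.97
State tax withheld: $4,989.97 × 0.027 = $134.73
Federal tax withheld: $4,989.97 × 0.208 = $1,037.91
PFL insurance: only $133,474.92 − $130,419.47 = $3,055.45 of this check is subject → $3,055.45 × 0.013 = $39.72
Parking deduction: $194.47
Union dues: $5,028.41 × 0.039 = $196.11
Total deductions = $38.44 + $134.73 + $1,037.91 + $39.72 + $194.47 + $196.11 = $1,641.38
Net pay = $5,028.41 − $1,641.38 = $3,387.03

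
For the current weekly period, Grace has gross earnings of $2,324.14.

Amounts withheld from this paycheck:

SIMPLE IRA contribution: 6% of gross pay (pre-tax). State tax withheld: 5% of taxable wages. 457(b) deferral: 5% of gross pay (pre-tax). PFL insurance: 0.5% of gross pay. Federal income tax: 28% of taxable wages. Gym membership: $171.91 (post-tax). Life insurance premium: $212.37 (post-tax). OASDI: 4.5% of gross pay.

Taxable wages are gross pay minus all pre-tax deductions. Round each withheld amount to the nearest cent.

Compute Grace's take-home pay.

$885.40

457(b) deferral: $2,324.14 × 0.05 = $116.21
SIMPLE IRA contribution: $2,324.14 × 0.06 = $139.45
Pre-tax total = $116.21 + $139.45 = $255.66
Taxable wages = $2,324.14 − $255.66 = $2,068.48
State tax withheld: $2,068.48 × 0.05 = $103.42
Federal income tax: $2,068.48 × 0.28 = $579.17
PFL insurance: $2,324.14 × 0.005 = $11.62
OASDI: $2,324.14 × 0.045 = $104.59
Gym membership: $171.91
Life insurance premium: $212.37
Total deductions = $116.21 + $139.45 + $103.42 + $579.17 + $11.62 + $104.59 + $171.91 + $212.37 = $1,438.74
Net pay = $2,324.14 − $1,438.74 = $885.40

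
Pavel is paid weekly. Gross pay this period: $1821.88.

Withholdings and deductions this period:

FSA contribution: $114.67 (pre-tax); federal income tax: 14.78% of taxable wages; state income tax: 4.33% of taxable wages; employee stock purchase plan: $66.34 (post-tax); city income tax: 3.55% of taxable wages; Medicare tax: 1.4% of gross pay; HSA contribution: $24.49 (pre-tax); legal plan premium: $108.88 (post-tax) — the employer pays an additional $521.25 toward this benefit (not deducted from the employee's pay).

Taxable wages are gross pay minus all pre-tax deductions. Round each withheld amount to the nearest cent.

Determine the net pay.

$1100.68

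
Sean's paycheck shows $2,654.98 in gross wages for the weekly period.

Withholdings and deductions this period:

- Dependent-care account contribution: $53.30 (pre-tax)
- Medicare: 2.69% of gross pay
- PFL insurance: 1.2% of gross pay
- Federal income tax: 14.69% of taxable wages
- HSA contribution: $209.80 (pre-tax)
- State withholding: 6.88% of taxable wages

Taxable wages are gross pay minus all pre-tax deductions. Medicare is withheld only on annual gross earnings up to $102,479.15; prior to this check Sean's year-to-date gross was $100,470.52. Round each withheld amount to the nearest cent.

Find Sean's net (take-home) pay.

$1,790.06

Dependent-care account contribution: $53.30
HSA contribution: $209.80
Pre-tax total = $53.30 + $209.80 = $263.10
Taxable wages = $2,654.98 − $263.10 = $2,391.88
Federal income tax: $2,391.88 × 0.1469 = $351.37
State withholding: $2,391.88 × 0.0688 = $164.56
Medicare: only $102,479.15 − $100,470.52 = $2,008.63 of this check is subject → $2,008.63 × 0.0269 = $54.03
PFL insurance: $2,654.98 × 0.012 = $31.86
Total deductions = $53.30 + $209.80 + $351.37 + $164.56 + $54.03 + $31.86 = $864.92
Net pay = $2,654.98 − $864.92 = $1,790.06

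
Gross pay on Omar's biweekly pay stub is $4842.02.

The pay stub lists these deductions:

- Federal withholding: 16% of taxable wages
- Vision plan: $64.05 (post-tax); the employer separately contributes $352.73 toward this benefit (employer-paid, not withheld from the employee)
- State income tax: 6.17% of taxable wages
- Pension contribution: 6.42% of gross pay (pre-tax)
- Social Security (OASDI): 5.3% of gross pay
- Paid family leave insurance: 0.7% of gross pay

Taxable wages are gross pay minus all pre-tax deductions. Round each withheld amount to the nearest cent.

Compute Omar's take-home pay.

$3172.03

Pension contribution: $4842.02 × 0.0642 = $310.86
Taxable wages = $4842.02 − $310.86 = $4531.16
State income tax: $4531.16 × 0.0617 = $279.57
Federal withholding: $4531.16 × 0.16 = $724.99
Social Security (OASDI): $4842.02 × 0.053 = $256.63
Paid family leave insurance: $4842.02 × 0.007 = $33.89
Vision plan: $64.05
(Employer's $352.73 toward vision plan is not withheld from the employee.)
Total deductions = $310.86 + $279.57 + $724.99 + $256.63 + $33.89 + $64.05 = $1669.99
Net pay = $4842.02 − $1669.99 = $3172.03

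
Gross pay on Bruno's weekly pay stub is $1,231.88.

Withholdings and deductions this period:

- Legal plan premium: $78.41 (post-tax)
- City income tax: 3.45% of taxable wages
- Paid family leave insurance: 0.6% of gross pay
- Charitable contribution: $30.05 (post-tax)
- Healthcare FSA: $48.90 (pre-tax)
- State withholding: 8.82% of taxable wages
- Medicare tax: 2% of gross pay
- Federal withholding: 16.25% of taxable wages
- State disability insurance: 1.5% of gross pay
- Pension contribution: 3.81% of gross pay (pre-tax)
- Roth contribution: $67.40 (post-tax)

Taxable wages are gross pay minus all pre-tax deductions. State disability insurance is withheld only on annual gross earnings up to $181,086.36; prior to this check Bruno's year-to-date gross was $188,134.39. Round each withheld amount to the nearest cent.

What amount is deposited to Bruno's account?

Pension contribution: $1,231.88 × 0.0381 = $46.93
Healthcare FSA: $48.90
Pre-tax total = $46.93 + $48.90 = $95.83
Taxable wages = $1,231.88 − $95.83 = $1,136.05
State withholding: $1,136.05 × 0.0882 = $100.20
Federal withholding: $1,136.05 × 0.1625 = $184.61
City income tax: $1,136.05 × 0.0345 = $39.19
State disability insurance: annual cap $181,086.36 already reached (YTD $188,134.39), so $0.00
Medicare tax: $1,231.88 × 0.02 = $24.64
Paid family leave insurance: $1,231.88 × 0.006 = $7.39
Charitable contribution: $30.05
Roth contribution: $67.40
Legal plan premium: $78.41
Total deductions = $46.93 + $48.90 + $100.20 + $184.61 + $39.19 + $0.00 + $24.64 + $7.39 + $30.05 + $67.40 + $78.41 = $627.72
Net pay = $1,231.88 − $627.72 = $604.16

$604.16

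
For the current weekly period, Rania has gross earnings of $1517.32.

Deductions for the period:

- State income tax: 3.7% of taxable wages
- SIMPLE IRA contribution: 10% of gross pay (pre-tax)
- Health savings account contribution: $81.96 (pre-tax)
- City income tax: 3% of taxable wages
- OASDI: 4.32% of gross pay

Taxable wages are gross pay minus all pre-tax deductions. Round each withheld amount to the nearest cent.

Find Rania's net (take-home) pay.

SIMPLE IRA contribution: $1517.32 × 0.1 = $151.73
Health savings account contribution: $81.96
Pre-tax total = $151.73 + $81.96 = $233.69
Taxable wages = $1517.32 − $233.69 = $1283.63
City income tax: $1283.63 × 0.03 = $38.51
State income tax: $1283.63 × 0.037 = $47.49
OASDI: $1517.32 × 0.0432 = $65.55
Total deductions = $151.73 + $81.96 + $38.51 + $47.49 + $65.55 = $385.24
Net pay = $1517.32 − $385.24 = $1132.08

$1132.08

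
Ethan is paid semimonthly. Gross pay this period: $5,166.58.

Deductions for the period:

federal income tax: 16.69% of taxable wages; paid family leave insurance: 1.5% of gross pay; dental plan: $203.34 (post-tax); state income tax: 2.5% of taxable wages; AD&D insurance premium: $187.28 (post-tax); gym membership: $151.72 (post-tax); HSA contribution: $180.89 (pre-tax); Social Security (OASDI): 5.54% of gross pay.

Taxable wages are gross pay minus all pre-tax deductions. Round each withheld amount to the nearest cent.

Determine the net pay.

$3,122.87

HSA contribution: $180.89
Taxable wages = $5,166.58 − $180.89 = $4,985.69
State income tax: $4,985.69 × 0.025 = $124.64
Federal income tax: $4,985.69 × 0.1669 = $832.11
Paid family leave insurance: $5,166.58 × 0.015 = $77.50
Social Security (OASDI): $5,166.58 × 0.0554 = $286.23
Gym membership: $151.72
AD&D insurance premium: $187.28
Dental plan: $203.34
Total deductions = $180.89 + $124.64 + $832.11 + $77.50 + $286.23 + $151.72 + $187.28 + $203.34 = $2,043.71
Net pay = $5,166.58 − $2,043.71 = $3,122.87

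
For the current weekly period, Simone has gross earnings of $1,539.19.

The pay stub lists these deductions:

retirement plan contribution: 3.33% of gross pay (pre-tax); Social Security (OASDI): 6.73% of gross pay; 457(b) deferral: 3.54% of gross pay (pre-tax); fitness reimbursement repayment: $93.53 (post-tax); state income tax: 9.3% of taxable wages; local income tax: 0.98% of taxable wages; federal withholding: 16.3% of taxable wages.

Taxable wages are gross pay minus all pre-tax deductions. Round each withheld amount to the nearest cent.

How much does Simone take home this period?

$855.31

Retirement plan contribution: $1,539.19 × 0.0333 = $51.26
457(b) deferral: $1,539.19 × 0.0354 = $54.49
Pre-tax total = $51.26 + $54.49 = $105.75
Taxable wages = $1,539.19 − $105.75 = $1,433.44
State income tax: $1,433.44 × 0.093 = $133.31
Local income tax: $1,433.44 × 0.0098 = $14.05
Federal withholding: $1,433.44 × 0.163 = $233.65
Social Security (OASDI): $1,539.19 × 0.0673 = $103.59
Fitness reimbursement repayment: $93.53
Total deductions = $51.26 + $54.49 + $133.31 + $14.05 + $233.65 + $103.59 + $93.53 = $683.88
Net pay = $1,539.19 − $683.88 = $855.31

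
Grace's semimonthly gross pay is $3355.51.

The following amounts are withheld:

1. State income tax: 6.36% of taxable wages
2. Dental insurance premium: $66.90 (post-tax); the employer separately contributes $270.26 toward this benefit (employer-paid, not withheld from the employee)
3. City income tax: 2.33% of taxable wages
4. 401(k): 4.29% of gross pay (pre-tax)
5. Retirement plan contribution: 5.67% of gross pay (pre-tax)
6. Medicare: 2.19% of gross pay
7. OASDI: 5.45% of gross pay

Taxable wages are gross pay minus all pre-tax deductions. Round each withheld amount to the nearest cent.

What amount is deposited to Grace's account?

$2435.48

Retirement plan contribution: $3355.51 × 0.0567 = $190.26
401(k): $3355.51 × 0.0429 = $143.95
Pre-tax total = $190.26 + $143.95 = $334.21
Taxable wages = $3355.51 − $334.21 = $3021.30
State income tax: $3021.30 × 0.0636 = $192.15
City income tax: $3021.30 × 0.0233 = $70.40
Medicare: $3355.51 × 0.0219 = $73.49
OASDI: $3355.51 × 0.0545 = $182.88
Dental insurance premium: $66.90
(Employer's $270.26 toward dental insurance premium is not withheld from the employee.)
Total deductions = $190.26 + $143.95 + $192.15 + $70.40 + $73.49 + $182.88 + $66.90 = $920.03
Net pay = $3355.51 − $920.03 = $2435.48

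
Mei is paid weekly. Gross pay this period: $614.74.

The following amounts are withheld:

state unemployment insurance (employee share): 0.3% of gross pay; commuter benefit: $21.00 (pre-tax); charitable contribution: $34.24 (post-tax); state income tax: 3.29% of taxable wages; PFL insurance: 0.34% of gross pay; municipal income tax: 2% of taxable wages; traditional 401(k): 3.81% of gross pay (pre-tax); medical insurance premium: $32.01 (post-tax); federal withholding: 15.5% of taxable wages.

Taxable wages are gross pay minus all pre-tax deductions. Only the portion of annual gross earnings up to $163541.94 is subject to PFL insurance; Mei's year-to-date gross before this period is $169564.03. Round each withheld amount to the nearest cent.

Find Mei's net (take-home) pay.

Traditional 401(k): $614.74 × 0.0381 = $23.42
Commuter benefit: $21.00
Pre-tax total = $23.42 + $21.00 = $44.42
Taxable wages = $614.74 − $44.42 = $570.32
State income tax: $570.32 × 0.0329 = $18.76
Municipal income tax: $570.32 × 0.02 = $11.41
Federal withholding: $570.32 × 0.155 = $88.40
PFL insurance: annual cap $163541.94 already reached (YTD $169564.03), so $0.00
State unemployment insurance (employee share): $614.74 × 0.003 = $1.84
Medical insurance premium: $32.01
Charitable contribution: $34.24
Total deductions = $23.42 + $21.00 + $18.76 + $11.41 + $88.40 + $0.00 + $1.84 + $32.01 + $34.24 = $231.08
Net pay = $614.74 − $231.08 = $383.66

$383.66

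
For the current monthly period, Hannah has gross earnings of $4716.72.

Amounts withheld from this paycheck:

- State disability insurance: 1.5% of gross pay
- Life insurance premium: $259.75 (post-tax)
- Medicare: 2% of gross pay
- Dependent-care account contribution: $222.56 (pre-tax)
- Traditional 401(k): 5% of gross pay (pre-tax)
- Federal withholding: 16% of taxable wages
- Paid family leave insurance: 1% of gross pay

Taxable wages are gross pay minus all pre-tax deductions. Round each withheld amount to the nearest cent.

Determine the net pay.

$3104.99

Traditional 401(k): $4716.72 × 0.05 = $235.84
Dependent-care account contribution: $222.56
Pre-tax total = $235.84 + $222.56 = $458.40
Taxable wages = $4716.72 − $458.40 = $4258.32
Federal withholding: $4258.32 × 0.16 = $681.33
Medicare: $4716.72 × 0.02 = $94.33
State disability insurance: $4716.72 × 0.015 = $70.75
Paid family leave insurance: $4716.72 × 0.01 = $47.17
Life insurance premium: $259.75
Total deductions = $235.84 + $222.56 + $681.33 + $94.33 + $70.75 + $47.17 + $259.75 = $1611.73
Net pay = $4716.72 − $1611.73 = $3104.99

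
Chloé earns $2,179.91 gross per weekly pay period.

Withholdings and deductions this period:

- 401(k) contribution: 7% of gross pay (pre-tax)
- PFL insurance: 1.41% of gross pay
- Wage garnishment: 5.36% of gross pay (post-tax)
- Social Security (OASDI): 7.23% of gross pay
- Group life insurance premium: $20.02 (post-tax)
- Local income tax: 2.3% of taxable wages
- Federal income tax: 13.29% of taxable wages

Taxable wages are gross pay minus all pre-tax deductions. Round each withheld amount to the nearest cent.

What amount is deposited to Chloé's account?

401(k) contribution: $2,179.91 × 0.07 = $152.59
Taxable wages = $2,179.91 − $152.59 = $2,027.32
Federal income tax: $2,027.32 × 0.1329 = $269.43
Local income tax: $2,027.32 × 0.023 = $46.63
Social Security (OASDI): $2,179.91 × 0.0723 = $157.61
PFL insurance: $2,179.91 × 0.0141 = $30.74
Group life insurance premium: $20.02
Wage garnishment: $2,179.91 × 0.0536 = $116.84
Total deductions = $152.59 + $269.43 + $46.63 + $157.61 + $30.74 + $20.02 + $116.84 = $793.86
Net pay = $2,179.91 − $793.86 = $1,386.05

$1,386.05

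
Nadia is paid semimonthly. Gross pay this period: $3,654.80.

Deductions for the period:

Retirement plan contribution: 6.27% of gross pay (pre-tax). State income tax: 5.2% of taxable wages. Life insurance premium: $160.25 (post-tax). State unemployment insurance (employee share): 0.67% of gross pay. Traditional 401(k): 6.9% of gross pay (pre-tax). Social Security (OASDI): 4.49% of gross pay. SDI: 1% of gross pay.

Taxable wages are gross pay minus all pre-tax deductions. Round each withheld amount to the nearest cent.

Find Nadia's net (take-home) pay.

Retirement plan contribution: $3,654.80 × 0.0627 = $229.16
Traditional 401(k): $3,654.80 × 0.069 = $252.18
Pre-tax total = $229.16 + $252.18 = $481.34
Taxable wages = $3,654.80 − $481.34 = $3,173.46
State income tax: $3,173.46 × 0.052 = $165.02
Social Security (OASDI): $3,654.80 × 0.0449 = $164.10
SDI: $3,654.80 × 0.01 = $36.55
State unemployment insurance (employee share): $3,654.80 × 0.0067 = $24.49
Life insurance premium: $160.25
Total deductions = $229.16 + $252.18 + $165.02 + $164.10 + $36.55 + $24.49 + $160.25 = $1,031.75
Net pay = $3,654.80 − $1,031.75 = $2,623.05

$2,623.05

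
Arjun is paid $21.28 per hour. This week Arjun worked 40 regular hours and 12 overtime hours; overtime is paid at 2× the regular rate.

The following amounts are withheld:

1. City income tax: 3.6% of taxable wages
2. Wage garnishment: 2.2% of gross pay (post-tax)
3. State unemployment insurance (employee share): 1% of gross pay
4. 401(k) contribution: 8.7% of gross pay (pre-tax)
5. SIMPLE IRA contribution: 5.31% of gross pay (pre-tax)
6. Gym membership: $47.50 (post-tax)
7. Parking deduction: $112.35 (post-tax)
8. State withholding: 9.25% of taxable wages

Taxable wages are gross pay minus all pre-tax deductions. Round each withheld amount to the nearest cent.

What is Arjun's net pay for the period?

Regular pay: 40 × $21.28 = $851.20
Overtime pay: 12 × $21.28 × 2 = $510.72
Gross pay = $851.20 + $510.72 = $1,361.92
401(k) contribution: $1,361.92 × 0.087 = $118.49
SIMPLE IRA contribution: $1,361.92 × 0.0531 = $72.32
Pre-tax total = $118.49 + $72.32 = $190.81
Taxable wages = $1,361.92 − $190.81 = $1,171.11
City income tax: $1,171.11 × 0.036 = $42.16
State withholding: $1,171.11 × 0.0925 = $108.33
State unemployment insurance (employee share): $1,361.92 × 0.01 = $13.62
Gym membership: $47.50
Wage garnishment: $1,361.92 × 0.022 = $29.96
Parking deduction: $112.35
Total deductions = $118.49 + $72.32 + $42.16 + $108.33 + $13.62 + $47.50 + $29.96 + $112.35 = $544.73
Net pay = $1,361.92 − $544.73 = $817.19

$817.19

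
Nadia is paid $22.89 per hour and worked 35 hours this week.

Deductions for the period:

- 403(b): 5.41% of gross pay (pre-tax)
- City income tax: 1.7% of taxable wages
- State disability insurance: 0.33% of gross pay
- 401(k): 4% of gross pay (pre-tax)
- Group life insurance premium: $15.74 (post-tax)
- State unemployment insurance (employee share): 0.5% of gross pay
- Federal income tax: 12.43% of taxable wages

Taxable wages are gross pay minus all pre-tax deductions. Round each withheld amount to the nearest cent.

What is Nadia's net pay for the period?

$600.82

Gross pay: 35 × $22.89 = $801.15
403(b): $801.15 × 0.0541 = $43.34
401(k): $801.15 × 0.04 = $32.05
Pre-tax total = $43.34 + $32.05 = $75.39
Taxable wages = $801.15 − $75.39 = $725.76
City income tax: $725.76 × 0.017 = $12.34
Federal income tax: $725.76 × 0.1243 = $90.21
State unemployment insurance (employee share): $801.15 × 0.005 = $4.01
State disability insurance: $801.15 × 0.0033 = $2.64
Group life insurance premium: $15.74
Total deductions = $43.34 + $32.05 + $12.34 + $90.21 + $4.01 + $2.64 + $15.74 = $200.33
Net pay = $801.15 − $200.33 = $600.82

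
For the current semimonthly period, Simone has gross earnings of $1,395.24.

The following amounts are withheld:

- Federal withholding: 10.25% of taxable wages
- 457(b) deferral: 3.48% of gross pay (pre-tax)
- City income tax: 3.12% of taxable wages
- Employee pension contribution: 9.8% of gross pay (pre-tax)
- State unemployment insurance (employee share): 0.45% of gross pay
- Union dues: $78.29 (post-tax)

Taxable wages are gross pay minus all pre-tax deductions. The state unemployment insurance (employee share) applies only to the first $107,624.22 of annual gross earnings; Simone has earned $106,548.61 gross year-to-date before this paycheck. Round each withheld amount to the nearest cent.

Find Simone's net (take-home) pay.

$965.06

Employee pension contribution: $1,395.24 × 0.098 = $136.73
457(b) deferral: $1,395.24 × 0.0348 = $48.55
Pre-tax total = $136.73 + $48.55 = $185.28
Taxable wages = $1,395.24 − $185.28 = $1,209.96
City income tax: $1,209.96 × 0.0312 = $37.75
Federal withholding: $1,209.96 × 0.1025 = $124.02
State unemployment insurance (employee share): only $107,624.22 − $106,548.61 = $1,075.61 of this check is subject → $1,075.61 × 0.0045 = $4.84
Union dues: $78.29
Total deductions = $136.73 + $48.55 + $37.75 + $124.02 + $4.84 + $78.29 = $430.18
Net pay = $1,395.24 − $430.18 = $965.06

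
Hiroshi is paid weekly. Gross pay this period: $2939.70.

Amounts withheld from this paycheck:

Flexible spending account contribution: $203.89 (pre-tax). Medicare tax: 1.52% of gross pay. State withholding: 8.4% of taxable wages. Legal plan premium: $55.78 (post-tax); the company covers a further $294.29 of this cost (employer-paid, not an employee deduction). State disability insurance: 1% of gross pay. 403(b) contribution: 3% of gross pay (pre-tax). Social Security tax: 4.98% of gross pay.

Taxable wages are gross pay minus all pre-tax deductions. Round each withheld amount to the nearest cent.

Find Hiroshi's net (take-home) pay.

403(b) contribution: $2939.70 × 0.03 = $88.19
Flexible spending account contribution: $203.89
Pre-tax total = $88.19 + $203.89 = $292.08
Taxable wages = $2939.70 − $292.08 = $2647.62
State withholding: $2647.62 × 0.084 = $222.40
Medicare tax: $2939.70 × 0.0152 = $44.68
Social Security tax: $2939.70 × 0.0498 = $146.40
State disability insurance: $2939.70 × 0.01 = $29.40
Legal plan premium: $55.78
(Employer's $294.29 toward legal plan premium is not withheld from the employee.)
Total deductions = $88.19 + $203.89 + $222.40 + $44.68 + $146.40 + $29.40 + $55.78 = $790.74
Net pay = $2939.70 − $790.74 = $2148.96

$2148.96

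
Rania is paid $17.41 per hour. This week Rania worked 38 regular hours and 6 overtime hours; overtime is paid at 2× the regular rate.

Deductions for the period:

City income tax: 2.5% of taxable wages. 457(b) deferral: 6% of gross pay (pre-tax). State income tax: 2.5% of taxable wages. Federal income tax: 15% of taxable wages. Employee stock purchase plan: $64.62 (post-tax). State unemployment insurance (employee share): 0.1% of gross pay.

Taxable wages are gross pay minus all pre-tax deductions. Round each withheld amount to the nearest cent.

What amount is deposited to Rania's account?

Regular pay: 38 × $17.41 = $661.58
Overtime pay: 6 × $17.41 × 2 = $208.92
Gross pay = $661.58 + $208.92 = $870.50
457(b) deferral: $870.50 × 0.06 = $52.23
Taxable wages = $870.50 − $52.23 = $818.27
Federal income tax: $818.27 × 0.15 = $122.74
State income tax: $818.27 × 0.025 = $20.46
City income tax: $818.27 × 0.025 = $20.46
State unemployment insurance (employee share): $870.50 × 0.001 = $0.87
Employee stock purchase plan: $64.62
Total deductions = $52.23 + $122.74 + $20.46 + $20.46 + $0.87 + $64.62 = $281.38
Net pay = $870.50 − $281.38 = $589.12

$589.12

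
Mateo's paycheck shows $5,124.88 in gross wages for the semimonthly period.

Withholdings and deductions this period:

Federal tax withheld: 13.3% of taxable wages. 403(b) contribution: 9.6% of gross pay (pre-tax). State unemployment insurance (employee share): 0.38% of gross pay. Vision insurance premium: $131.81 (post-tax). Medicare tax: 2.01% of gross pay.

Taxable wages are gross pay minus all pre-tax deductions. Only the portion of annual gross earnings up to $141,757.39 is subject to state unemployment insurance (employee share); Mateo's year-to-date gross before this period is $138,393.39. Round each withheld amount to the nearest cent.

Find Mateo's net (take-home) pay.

403(b) contribution: $5,124.88 × 0.096 = $491.99
Taxable wages = $5,124.88 − $491.99 = $4,632.89
Federal tax withheld: $4,632.89 × 0.133 = $616.17
State unemployment insurance (employee share): only $141,757.39 − $138,393.39 = $3,364.00 of this check is subject → $3,364.00 × 0.0038 = $12.78
Medicare tax: $5,124.88 × 0.0201 = $103.01
Vision insurance premium: $131.81
Total deductions = $491.99 + $616.17 + $12.78 + $103.01 + $131.81 = $1,355.76
Net pay = $5,124.88 − $1,355.76 = $3,769.12

$3,769.12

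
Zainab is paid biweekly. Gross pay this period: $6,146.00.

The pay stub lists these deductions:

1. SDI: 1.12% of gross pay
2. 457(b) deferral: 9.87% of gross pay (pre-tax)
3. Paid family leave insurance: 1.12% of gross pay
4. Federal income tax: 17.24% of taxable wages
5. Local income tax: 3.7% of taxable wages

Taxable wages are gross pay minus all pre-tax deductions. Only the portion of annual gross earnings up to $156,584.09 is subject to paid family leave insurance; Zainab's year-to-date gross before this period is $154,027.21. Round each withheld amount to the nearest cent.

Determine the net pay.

457(b) deferral: $6,146.00 × 0.0987 = $606.61
Taxable wages = $6,146.00 − $606.61 = $5,539.39
Federal income tax: $5,539.39 × 0.1724 = $954.99
Local income tax: $5,539.39 × 0.037 = $204.96
Paid family leave insurance: only $156,584.09 − $154,027.21 = $2,556.88 of this check is subject → $2,556.88 × 0.0112 = $28.64
SDI: $6,146.00 × 0.0112 = $68.84
Total deductions = $606.61 + $954.99 + $204.96 + $28.64 + $68.84 = $1,864.04
Net pay = $6,146.00 − $1,864.04 = $4,281.96

$4,281.96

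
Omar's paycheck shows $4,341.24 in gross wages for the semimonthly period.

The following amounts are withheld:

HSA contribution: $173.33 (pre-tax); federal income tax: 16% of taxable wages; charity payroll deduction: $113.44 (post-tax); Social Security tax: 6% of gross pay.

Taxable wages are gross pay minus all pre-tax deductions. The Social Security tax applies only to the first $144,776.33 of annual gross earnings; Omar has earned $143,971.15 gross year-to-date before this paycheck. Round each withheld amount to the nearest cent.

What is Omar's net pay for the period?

$3,339.29

HSA contribution: $173.33
Taxable wages = $4,341.24 − $173.33 = $4,167.91
Federal income tax: $4,167.91 × 0.16 = $666.87
Social Security tax: only $144,776.33 − $143,971.15 = $805.18 of this check is subject → $805.18 × 0.06 = $48.31
Charity payroll deduction: $113.44
Total deductions = $173.33 + $666.87 + $48.31 + $113.44 = $1,001.95
Net pay = $4,341.24 − $1,001.95 = $3,339.29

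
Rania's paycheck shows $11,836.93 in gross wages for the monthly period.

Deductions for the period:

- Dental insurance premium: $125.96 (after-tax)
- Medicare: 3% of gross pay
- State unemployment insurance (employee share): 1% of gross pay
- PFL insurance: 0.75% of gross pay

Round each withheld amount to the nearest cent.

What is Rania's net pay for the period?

$11,148.71

State unemployment insurance (employee share): $11,836.93 × 0.01 = $118.37
PFL insurance: $11,836.93 × 0.0075 = $88.78
Medicare: $11,836.93 × 0.03 = $355.11
Dental insurance premium: $125.96
Total deductions = $118.37 + $88.78 + $355.11 + $125.96 = $688.22
Net pay = $11,836.93 − $688.22 = $11,148.71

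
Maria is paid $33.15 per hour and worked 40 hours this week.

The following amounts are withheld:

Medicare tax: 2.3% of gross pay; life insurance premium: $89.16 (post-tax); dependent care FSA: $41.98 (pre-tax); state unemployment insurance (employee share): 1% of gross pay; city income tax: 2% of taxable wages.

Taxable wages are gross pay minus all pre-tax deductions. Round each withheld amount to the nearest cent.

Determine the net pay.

$1,125.42

Gross pay: 40 × $33.15 = $1,326.00
Dependent care FSA: $41.98
Taxable wages = $1,326.00 − $41.98 = $1,284.02
City income tax: $1,284.02 × 0.02 = $25.68
State unemployment insurance (employee share): $1,326.00 × 0.01 = $13.26
Medicare tax: $1,326.00 × 0.023 = $30.50
Life insurance premium: $89.16
Total deductions = $41.98 + $25.68 + $13.26 + $30.50 + $89.16 = $200.58
Net pay = $1,326.00 − $200.58 = $1,125.42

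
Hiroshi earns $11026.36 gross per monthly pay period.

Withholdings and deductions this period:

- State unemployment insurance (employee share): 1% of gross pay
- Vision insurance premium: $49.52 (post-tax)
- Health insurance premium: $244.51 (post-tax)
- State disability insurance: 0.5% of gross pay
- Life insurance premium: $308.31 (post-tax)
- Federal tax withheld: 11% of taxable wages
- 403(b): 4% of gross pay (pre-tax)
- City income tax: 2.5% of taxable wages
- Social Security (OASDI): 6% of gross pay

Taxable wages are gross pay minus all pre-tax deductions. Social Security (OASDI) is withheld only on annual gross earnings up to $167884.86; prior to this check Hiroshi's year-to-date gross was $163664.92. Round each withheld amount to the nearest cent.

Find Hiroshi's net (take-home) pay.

$8135.37

403(b): $11026.36 × 0.04 = $441.05
Taxable wages = $11026.36 − $441.05 = $10585.31
Federal tax withheld: $10585.31 × 0.11 = $1164.38
City income tax: $10585.31 × 0.025 = $264.63
State unemployment insurance (employee share): $11026.36 × 0.01 = $110.26
Social Security (OASDI): only $167884.86 − $163664.92 = $4219.94 of this check is subject → $4219.94 × 0.06 = $253.20
State disability insurance: $11026.36 × 0.005 = $55.13
Health insurance premium: $244.51
Life insurance premium: $308.31
Vision insurance premium: $49.52
Total deductions = $441.05 + $1164.38 + $264.63 + $110.26 + $253.20 + $55.13 + $244.51 + $308.31 + $49.52 = $2890.99
Net pay = $11026.36 − $2890.99 = $8135.37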